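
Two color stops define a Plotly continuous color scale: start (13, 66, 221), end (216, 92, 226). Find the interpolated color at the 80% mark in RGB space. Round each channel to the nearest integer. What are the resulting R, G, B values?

80% corresponds to t = 0.8.
R = 13 + 0.8 × (216 − 13) = 13 + 0.8 × 203 = 175.4 → 175
G = 66 + 0.8 × (92 − 66) = 66 + 0.8 × 26 = 86.8 → 87
B = 221 + 0.8 × (226 − 221) = 221 + 0.8 × 5 = 225 → 225

(175, 87, 225)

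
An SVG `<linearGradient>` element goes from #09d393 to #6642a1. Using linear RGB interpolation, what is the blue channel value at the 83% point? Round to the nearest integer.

B₁ = 147 (from #09d393), B₂ = 161 (from #6642a1).
B = 147 + 0.83 × (161 − 147) = 158.62 → 159

159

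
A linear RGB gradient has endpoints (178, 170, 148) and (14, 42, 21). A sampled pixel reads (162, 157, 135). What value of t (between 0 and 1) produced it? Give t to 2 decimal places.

Invert the lerp on the R channel (largest span, 164): t = (162 − 178) / (14 − 178) = -16/-164 = 0.097561.
Check on G: (157 − 170)/(42 − 170) = 0.1016 ✓

0.10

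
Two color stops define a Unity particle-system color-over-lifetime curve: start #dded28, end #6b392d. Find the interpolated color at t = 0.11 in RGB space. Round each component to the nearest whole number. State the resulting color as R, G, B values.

#dded28 → (221, 237, 40); #6b392d → (107, 57, 45).
R = 221 + 0.11 × (107 − 221) = 221 + 0.11 × -114 = 208.46 → 208
G = 237 + 0.11 × (57 − 237) = 237 + 0.11 × -180 = 217.2 → 217
B = 40 + 0.11 × (45 − 40) = 40 + 0.11 × 5 = 40.55 → 41

(208, 217, 41)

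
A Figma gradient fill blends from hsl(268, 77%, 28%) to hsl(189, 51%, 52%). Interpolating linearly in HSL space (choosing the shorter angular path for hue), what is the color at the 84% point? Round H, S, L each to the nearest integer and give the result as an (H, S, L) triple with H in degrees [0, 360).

(202, 55, 48)

Hue arc: Δh = 189 − 268 = -79° (|Δh| ≤ 180, already the shorter path).
H = 268 + 0.84 × (-79) = 201.64 → 202°
S = 77 + 0.84 × (51 − 77) = 55.16 → 55%
L = 28 + 0.84 × (52 − 28) = 48.16 → 48%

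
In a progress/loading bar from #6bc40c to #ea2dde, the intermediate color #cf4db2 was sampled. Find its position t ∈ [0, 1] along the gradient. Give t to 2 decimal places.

0.79

Invert the lerp on the B channel (largest span, 210): t = (178 − 12) / (222 − 12) = 166/210 = 0.79048.
Check on R: (207 − 107)/(234 − 107) = 0.7874 ✓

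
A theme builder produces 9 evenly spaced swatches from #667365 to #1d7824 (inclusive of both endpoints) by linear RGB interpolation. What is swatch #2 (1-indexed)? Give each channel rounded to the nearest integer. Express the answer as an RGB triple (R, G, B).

With 9 swatches and endpoints inclusive, swatch 2 sits at t = (2 − 1)/(9 − 1) = 1/8 ≈ 0.125.
#667365 → (102, 115, 101); #1d7824 → (29, 120, 36).
R = 102 + 0.125 × (29 − 102) = 92.875 → 93
G = 115 + 0.125 × (120 − 115) = 115.625 → 116
B = 101 + 0.125 × (36 − 101) = 92.875 → 93

(93, 116, 93)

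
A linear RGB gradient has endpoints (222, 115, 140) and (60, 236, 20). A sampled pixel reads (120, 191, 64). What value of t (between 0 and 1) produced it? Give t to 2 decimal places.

0.63

Invert the lerp on the R channel (largest span, 162): t = (120 − 222) / (60 − 222) = -102/-162 = 0.62963.
Check on G: (191 − 115)/(236 − 115) = 0.6281 ✓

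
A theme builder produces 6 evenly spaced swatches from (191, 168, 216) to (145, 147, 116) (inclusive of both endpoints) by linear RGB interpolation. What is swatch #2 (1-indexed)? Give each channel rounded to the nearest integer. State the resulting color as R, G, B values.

With 6 swatches and endpoints inclusive, swatch 2 sits at t = (2 − 1)/(6 − 1) = 1/5 ≈ 0.2.
R = 191 + 0.2 × (145 − 191) = 181.8 → 182
G = 168 + 0.2 × (147 − 168) = 163.8 → 164
B = 216 + 0.2 × (116 − 216) = 196 → 196

(182, 164, 196)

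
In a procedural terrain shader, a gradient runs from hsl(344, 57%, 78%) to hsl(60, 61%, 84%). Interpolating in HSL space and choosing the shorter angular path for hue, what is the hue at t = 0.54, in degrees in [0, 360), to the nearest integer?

Hue: 60 − 344 = -284°, but |-284| > 180 so the shorter arc goes the other way: Δh = -284 + 360 = 76°.
H = 344 + 0.54 × (76) = 385.04 → 385 → 385 mod 360 = 25°

25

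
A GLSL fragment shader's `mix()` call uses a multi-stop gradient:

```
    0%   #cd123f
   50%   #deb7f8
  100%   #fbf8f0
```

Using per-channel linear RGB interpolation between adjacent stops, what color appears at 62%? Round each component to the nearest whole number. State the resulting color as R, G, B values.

(229, 199, 246)

62% lies between the 50% and 100% stops, so the local fraction is t = (62 − 50)/(100 − 50) = 12/50 ≈ 0.24.
#deb7f8 → (222, 183, 248); #fbf8f0 → (251, 248, 240).
R = 222 + 0.24 × (251 − 222) = 228.96 → 229
G = 183 + 0.24 × (248 − 183) = 198.6 → 199
B = 248 + 0.24 × (240 − 248) = 246.08 → 246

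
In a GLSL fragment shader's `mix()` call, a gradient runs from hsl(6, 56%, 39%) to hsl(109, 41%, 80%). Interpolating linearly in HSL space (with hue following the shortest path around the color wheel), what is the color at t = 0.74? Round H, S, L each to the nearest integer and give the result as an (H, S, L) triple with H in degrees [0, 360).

(82, 45, 69)

Hue arc: Δh = 109 − 6 = 103° (|Δh| ≤ 180, already the shorter path).
H = 6 + 0.74 × (103) = 82.22 → 82°
S = 56 + 0.74 × (41 − 56) = 44.9 → 45%
L = 39 + 0.74 × (80 − 39) = 69.34 → 69%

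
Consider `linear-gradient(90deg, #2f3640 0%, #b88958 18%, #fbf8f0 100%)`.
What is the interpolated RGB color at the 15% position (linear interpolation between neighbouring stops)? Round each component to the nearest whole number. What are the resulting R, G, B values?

(161, 123, 84)

15% lies between the 0% and 18% stops, so the local fraction is t = (15 − 0)/(18 − 0) = 15/18 ≈ 0.8333.
#2f3640 → (47, 54, 64); #b88958 → (184, 137, 88).
R = 47 + 0.8333 × (184 − 47) = 161.162 → 161
G = 54 + 0.8333 × (137 − 54) = 123.164 → 123
B = 64 + 0.8333 × (88 − 64) = 83.999 → 84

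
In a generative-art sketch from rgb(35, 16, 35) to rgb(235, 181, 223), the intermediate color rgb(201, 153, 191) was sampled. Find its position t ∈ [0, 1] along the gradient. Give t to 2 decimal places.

Invert the lerp on the R channel (largest span, 200): t = (201 − 35) / (235 − 35) = 166/200 = 0.83.
Check on G: (153 − 16)/(181 − 16) = 0.8303 ✓

0.83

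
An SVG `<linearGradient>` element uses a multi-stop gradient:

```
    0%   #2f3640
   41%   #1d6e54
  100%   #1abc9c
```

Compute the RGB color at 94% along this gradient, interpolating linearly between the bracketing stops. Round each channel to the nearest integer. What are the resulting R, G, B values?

94% lies between the 41% and 100% stops, so the local fraction is t = (94 − 41)/(100 − 41) = 53/59 ≈ 0.8983.
#1d6e54 → (29, 110, 84); #1abc9c → (26, 188, 156).
R = 29 + 0.8983 × (26 − 29) = 26.305 → 26
G = 110 + 0.8983 × (188 − 110) = 180.067 → 180
B = 84 + 0.8983 × (156 − 84) = 148.678 → 149

(26, 180, 149)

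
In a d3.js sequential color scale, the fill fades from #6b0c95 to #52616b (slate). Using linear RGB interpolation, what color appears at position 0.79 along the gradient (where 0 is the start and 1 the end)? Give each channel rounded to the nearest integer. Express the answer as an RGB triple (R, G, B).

(87, 79, 116)

#6b0c95 → (107, 12, 149); #52616b → (82, 97, 107).
R = 107 + 0.79 × (82 − 107) = 107 + 0.79 × -25 = 87.25 → 87
G = 12 + 0.79 × (97 − 12) = 12 + 0.79 × 85 = 79.15 → 79
B = 149 + 0.79 × (107 − 149) = 149 + 0.79 × -42 = 115.82 → 116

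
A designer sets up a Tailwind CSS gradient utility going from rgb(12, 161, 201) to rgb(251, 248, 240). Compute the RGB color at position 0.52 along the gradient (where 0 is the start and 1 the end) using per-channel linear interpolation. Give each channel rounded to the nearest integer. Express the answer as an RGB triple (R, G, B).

R = 12 + 0.52 × (251 − 12) = 12 + 0.52 × 239 = 136.28 → 136
G = 161 + 0.52 × (248 − 161) = 161 + 0.52 × 87 = 206.24 → 206
B = 201 + 0.52 × (240 − 201) = 201 + 0.52 × 39 = 221.28 → 221

(136, 206, 221)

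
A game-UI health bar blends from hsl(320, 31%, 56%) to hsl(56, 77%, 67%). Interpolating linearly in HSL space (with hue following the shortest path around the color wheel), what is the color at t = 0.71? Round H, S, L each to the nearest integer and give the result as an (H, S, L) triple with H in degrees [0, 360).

Hue: 56 − 320 = -264°, but |-264| > 180 so the shorter arc goes the other way: Δh = -264 + 360 = 96°.
H = 320 + 0.71 × (96) = 388.16 → 388 → 388 mod 360 = 28°
S = 31 + 0.71 × (77 − 31) = 63.66 → 64%
L = 56 + 0.71 × (67 − 56) = 63.81 → 64%

(28, 64, 64)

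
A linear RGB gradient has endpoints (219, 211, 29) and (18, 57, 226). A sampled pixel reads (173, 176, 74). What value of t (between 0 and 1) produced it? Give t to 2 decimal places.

0.23

Invert the lerp on the R channel (largest span, 201): t = (173 − 219) / (18 − 219) = -46/-201 = 0.22886.
Check on G: (176 − 211)/(57 − 211) = 0.2273 ✓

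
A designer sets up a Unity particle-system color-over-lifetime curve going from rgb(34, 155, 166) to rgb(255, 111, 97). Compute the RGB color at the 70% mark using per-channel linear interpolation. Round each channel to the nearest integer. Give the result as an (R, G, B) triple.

(189, 124, 118)

70% corresponds to t = 0.7.
R = 34 + 0.7 × (255 − 34) = 34 + 0.7 × 221 = 188.7 → 189
G = 155 + 0.7 × (111 − 155) = 155 + 0.7 × -44 = 124.2 → 124
B = 166 + 0.7 × (97 − 166) = 166 + 0.7 × -69 = 117.7 → 118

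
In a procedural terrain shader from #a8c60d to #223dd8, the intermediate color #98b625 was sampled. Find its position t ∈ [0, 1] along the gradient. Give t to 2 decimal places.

0.12

Invert the lerp on the B channel (largest span, 203): t = (37 − 13) / (216 − 13) = 24/203 = 0.11823.
Check on R: (152 − 168)/(34 − 168) = 0.1194 ✓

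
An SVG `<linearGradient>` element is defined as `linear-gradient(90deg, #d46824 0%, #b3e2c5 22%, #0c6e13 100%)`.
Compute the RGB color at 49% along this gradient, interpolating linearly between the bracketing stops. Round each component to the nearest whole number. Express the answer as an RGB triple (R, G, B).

49% lies between the 22% and 100% stops, so the local fraction is t = (49 − 22)/(100 − 22) = 27/78 ≈ 0.3462.
#b3e2c5 → (179, 226, 197); #0c6e13 → (12, 110, 19).
R = 179 + 0.3462 × (12 − 179) = 121.185 → 121
G = 226 + 0.3462 × (110 − 226) = 185.841 → 186
B = 197 + 0.3462 × (19 − 197) = 135.376 → 135

(121, 186, 135)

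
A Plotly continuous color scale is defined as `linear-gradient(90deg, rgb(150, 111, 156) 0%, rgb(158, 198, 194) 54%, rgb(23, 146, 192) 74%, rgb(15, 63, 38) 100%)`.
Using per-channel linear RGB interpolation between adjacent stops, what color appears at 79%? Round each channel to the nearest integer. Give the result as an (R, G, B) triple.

(21, 130, 162)

79% lies between the 74% and 100% stops, so the local fraction is t = (79 − 74)/(100 − 74) = 5/26 ≈ 0.1923.
R = 23 + 0.1923 × (15 − 23) = 21.462 → 21
G = 146 + 0.1923 × (63 − 146) = 130.039 → 130
B = 192 + 0.1923 × (38 − 192) = 162.386 → 162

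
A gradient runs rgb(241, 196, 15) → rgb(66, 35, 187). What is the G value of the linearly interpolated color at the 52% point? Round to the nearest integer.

112

G = 196 + 0.52 × (35 − 196) = 112.28 → 112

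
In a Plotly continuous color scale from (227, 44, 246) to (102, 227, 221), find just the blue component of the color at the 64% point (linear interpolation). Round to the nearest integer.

B = 246 + 0.64 × (221 − 246) = 230 → 230

230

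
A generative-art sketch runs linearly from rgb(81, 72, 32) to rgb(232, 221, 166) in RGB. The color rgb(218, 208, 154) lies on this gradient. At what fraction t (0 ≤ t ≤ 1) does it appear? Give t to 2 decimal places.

0.91

Invert the lerp on the R channel (largest span, 151): t = (218 − 81) / (232 − 81) = 137/151 = 0.90728.
Check on G: (208 − 72)/(221 − 72) = 0.9128 ✓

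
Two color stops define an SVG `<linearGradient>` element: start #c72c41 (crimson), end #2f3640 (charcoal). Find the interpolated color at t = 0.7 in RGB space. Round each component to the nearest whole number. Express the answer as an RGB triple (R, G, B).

#c72c41 → (199, 44, 65); #2f3640 → (47, 54, 64).
R = 199 + 0.7 × (47 − 199) = 199 + 0.7 × -152 = 92.6 → 93
G = 44 + 0.7 × (54 − 44) = 44 + 0.7 × 10 = 51 → 51
B = 65 + 0.7 × (64 − 65) = 65 + 0.7 × -1 = 64.3 → 64

(93, 51, 64)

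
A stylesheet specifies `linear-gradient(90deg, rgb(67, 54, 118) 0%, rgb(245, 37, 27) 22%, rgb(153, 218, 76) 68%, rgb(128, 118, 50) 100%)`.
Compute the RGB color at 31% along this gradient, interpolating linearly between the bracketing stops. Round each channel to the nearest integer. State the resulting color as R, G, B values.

31% lies between the 22% and 68% stops, so the local fraction is t = (31 − 22)/(68 − 22) = 9/46 ≈ 0.1957.
R = 245 + 0.1957 × (153 − 245) = 226.996 → 227
G = 37 + 0.1957 × (218 − 37) = 72.422 → 72
B = 27 + 0.1957 × (76 − 27) = 36.589 → 37

(227, 72, 37)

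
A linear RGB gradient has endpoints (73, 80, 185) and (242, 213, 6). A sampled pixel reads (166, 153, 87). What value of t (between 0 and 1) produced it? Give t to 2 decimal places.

0.55

Invert the lerp on the B channel (largest span, 179): t = (87 − 185) / (6 − 185) = -98/-179 = 0.54749.
Check on R: (166 − 73)/(242 − 73) = 0.5503 ✓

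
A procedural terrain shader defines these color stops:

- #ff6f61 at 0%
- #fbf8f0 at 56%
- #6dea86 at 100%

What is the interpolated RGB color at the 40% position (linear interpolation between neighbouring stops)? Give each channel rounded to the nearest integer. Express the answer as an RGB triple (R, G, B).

40% lies between the 0% and 56% stops, so the local fraction is t = (40 − 0)/(56 − 0) = 40/56 ≈ 0.7143.
#ff6f61 → (255, 111, 97); #fbf8f0 → (251, 248, 240).
R = 255 + 0.7143 × (251 − 255) = 252.143 → 252
G = 111 + 0.7143 × (248 − 111) = 208.859 → 209
B = 97 + 0.7143 × (240 − 97) = 199.145 → 199

(252, 209, 199)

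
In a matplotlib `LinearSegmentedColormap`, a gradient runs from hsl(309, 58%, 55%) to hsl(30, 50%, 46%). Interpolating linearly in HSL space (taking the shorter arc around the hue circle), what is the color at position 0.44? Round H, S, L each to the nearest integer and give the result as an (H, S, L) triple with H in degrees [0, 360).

Hue: 30 − 309 = -279°, but |-279| > 180 so the shorter arc goes the other way: Δh = -279 + 360 = 81°.
H = 309 + 0.44 × (81) = 344.64 → 345°
S = 58 + 0.44 × (50 − 58) = 54.48 → 54%
L = 55 + 0.44 × (46 − 55) = 51.04 → 51%

(345, 54, 51)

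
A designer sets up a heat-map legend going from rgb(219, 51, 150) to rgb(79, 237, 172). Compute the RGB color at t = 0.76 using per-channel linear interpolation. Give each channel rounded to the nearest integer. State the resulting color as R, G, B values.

R = 219 + 0.76 × (79 − 219) = 219 + 0.76 × -140 = 112.6 → 113
G = 51 + 0.76 × (237 − 51) = 51 + 0.76 × 186 = 192.36 → 192
B = 150 + 0.76 × (172 − 150) = 150 + 0.76 × 22 = 166.72 → 167

(113, 192, 167)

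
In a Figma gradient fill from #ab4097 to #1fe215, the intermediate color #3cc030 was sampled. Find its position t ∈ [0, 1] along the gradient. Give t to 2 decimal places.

0.79

Invert the lerp on the G channel (largest span, 162): t = (192 − 64) / (226 − 64) = 128/162 = 0.79012.
Check on R: (60 − 171)/(31 − 171) = 0.7929 ✓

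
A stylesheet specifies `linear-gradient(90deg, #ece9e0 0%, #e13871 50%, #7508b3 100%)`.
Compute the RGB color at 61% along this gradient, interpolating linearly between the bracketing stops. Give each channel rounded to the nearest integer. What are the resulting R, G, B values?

61% lies between the 50% and 100% stops, so the local fraction is t = (61 − 50)/(100 − 50) = 11/50 ≈ 0.22.
#e13871 → (225, 56, 113); #7508b3 → (117, 8, 179).
R = 225 + 0.22 × (117 − 225) = 201.24 → 201
G = 56 + 0.22 × (8 − 56) = 45.44 → 45
B = 113 + 0.22 × (179 − 113) = 127.52 → 128

(201, 45, 128)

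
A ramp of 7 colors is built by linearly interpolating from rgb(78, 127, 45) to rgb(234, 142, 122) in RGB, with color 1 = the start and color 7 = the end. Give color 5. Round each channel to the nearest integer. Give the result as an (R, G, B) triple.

(182, 137, 96)

With 7 swatches and endpoints inclusive, swatch 5 sits at t = (5 − 1)/(7 − 1) = 4/6 ≈ 0.6667.
R = 78 + 0.6667 × (234 − 78) = 182.005 → 182
G = 127 + 0.6667 × (142 − 127) = 137 → 137
B = 45 + 0.6667 × (122 − 45) = 96.336 → 96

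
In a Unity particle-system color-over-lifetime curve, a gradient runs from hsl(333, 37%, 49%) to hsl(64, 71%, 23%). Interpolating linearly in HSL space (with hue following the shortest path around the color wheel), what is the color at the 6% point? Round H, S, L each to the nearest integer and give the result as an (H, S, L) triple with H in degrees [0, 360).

(338, 39, 47)

Hue: 64 − 333 = -269°, but |-269| > 180 so the shorter arc goes the other way: Δh = -269 + 360 = 91°.
H = 333 + 0.06 × (91) = 338.46 → 338°
S = 37 + 0.06 × (71 − 37) = 39.04 → 39%
L = 49 + 0.06 × (23 − 49) = 47.44 → 47%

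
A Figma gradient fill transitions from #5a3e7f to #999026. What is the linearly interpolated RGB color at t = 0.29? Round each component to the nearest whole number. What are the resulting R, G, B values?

(108, 86, 101)

#5a3e7f → (90, 62, 127); #999026 → (153, 144, 38).
R = 90 + 0.29 × (153 − 90) = 90 + 0.29 × 63 = 108.27 → 108
G = 62 + 0.29 × (144 − 62) = 62 + 0.29 × 82 = 85.78 → 86
B = 127 + 0.29 × (38 − 127) = 127 + 0.29 × -89 = 101.19 → 101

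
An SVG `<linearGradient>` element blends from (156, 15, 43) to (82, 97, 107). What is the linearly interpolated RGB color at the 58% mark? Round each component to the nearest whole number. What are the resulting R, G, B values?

(113, 63, 80)

58% corresponds to t = 0.58.
R = 156 + 0.58 × (82 − 156) = 156 + 0.58 × -74 = 113.08 → 113
G = 15 + 0.58 × (97 − 15) = 15 + 0.58 × 82 = 62.56 → 63
B = 43 + 0.58 × (107 − 43) = 43 + 0.58 × 64 = 80.12 → 80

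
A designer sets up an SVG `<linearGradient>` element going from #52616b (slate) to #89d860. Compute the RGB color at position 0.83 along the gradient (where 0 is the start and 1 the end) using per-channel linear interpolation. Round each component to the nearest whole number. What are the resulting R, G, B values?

#52616b → (82, 97, 107); #89d860 → (137, 216, 96).
R = 82 + 0.83 × (137 − 82) = 82 + 0.83 × 55 = 127.65 → 128
G = 97 + 0.83 × (216 − 97) = 97 + 0.83 × 119 = 195.77 → 196
B = 107 + 0.83 × (96 − 107) = 107 + 0.83 × -11 = 97.87 → 98

(128, 196, 98)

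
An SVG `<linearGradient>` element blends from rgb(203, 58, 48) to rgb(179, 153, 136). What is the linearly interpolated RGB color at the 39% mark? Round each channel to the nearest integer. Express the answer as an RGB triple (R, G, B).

39% corresponds to t = 0.39.
R = 203 + 0.39 × (179 − 203) = 203 + 0.39 × -24 = 193.64 → 194
G = 58 + 0.39 × (153 − 58) = 58 + 0.39 × 95 = 95.05 → 95
B = 48 + 0.39 × (136 − 48) = 48 + 0.39 × 88 = 82.32 → 82

(194, 95, 82)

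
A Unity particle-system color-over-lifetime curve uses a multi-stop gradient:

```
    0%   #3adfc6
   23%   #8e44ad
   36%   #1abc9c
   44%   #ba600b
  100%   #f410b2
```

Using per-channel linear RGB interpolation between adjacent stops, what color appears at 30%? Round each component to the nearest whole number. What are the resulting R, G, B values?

30% lies between the 23% and 36% stops, so the local fraction is t = (30 − 23)/(36 − 23) = 7/13 ≈ 0.5385.
#8e44ad → (142, 68, 173); #1abc9c → (26, 188, 156).
R = 142 + 0.5385 × (26 − 142) = 79.534 → 80
G = 68 + 0.5385 × (188 − 68) = 132.62 → 133
B = 173 + 0.5385 × (156 − 173) = 163.846 → 164

(80, 133, 164)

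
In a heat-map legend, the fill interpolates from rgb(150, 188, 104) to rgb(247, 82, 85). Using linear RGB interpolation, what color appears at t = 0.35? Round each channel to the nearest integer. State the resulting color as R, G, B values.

R = 150 + 0.35 × (247 − 150) = 150 + 0.35 × 97 = 183.95 → 184
G = 188 + 0.35 × (82 − 188) = 188 + 0.35 × -106 = 150.9 → 151
B = 104 + 0.35 × (85 − 104) = 104 + 0.35 × -19 = 97.35 → 97
So the blended color is (184, 151, 97), about #b89761.

(184, 151, 97)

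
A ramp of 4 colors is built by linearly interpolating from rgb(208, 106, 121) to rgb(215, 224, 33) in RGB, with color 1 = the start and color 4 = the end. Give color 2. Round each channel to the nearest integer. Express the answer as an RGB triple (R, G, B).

With 4 swatches and endpoints inclusive, swatch 2 sits at t = (2 − 1)/(4 − 1) = 1/3 ≈ 0.3333.
R = 208 + 0.3333 × (215 − 208) = 210.333 → 210
G = 106 + 0.3333 × (224 − 106) = 145.329 → 145
B = 121 + 0.3333 × (33 − 121) = 91.67 → 92

(210, 145, 92)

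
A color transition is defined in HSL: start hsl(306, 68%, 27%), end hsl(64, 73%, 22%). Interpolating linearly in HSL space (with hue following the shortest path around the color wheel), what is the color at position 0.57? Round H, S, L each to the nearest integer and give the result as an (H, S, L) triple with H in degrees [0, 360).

(13, 71, 24)

Hue: 64 − 306 = -242°, but |-242| > 180 so the shorter arc goes the other way: Δh = -242 + 360 = 118°.
H = 306 + 0.57 × (118) = 373.26 → 373 → 373 mod 360 = 13°
S = 68 + 0.57 × (73 − 68) = 70.85 → 71%
L = 27 + 0.57 × (22 − 27) = 24.15 → 24%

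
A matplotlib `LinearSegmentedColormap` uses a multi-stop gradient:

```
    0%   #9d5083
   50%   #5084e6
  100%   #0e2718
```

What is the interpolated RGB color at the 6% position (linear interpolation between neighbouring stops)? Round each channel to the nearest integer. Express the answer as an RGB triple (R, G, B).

(148, 86, 143)

6% lies between the 0% and 50% stops, so the local fraction is t = (6 − 0)/(50 − 0) = 6/50 ≈ 0.12.
#9d5083 → (157, 80, 131); #5084e6 → (80, 132, 230).
R = 157 + 0.12 × (80 − 157) = 147.76 → 148
G = 80 + 0.12 × (132 − 80) = 86.24 → 86
B = 131 + 0.12 × (230 − 131) = 142.88 → 143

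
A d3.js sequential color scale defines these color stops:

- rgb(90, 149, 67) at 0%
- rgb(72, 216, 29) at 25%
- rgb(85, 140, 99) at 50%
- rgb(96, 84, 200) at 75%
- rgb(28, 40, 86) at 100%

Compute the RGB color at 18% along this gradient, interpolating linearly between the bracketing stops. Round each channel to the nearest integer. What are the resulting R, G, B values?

(77, 197, 40)

18% lies between the 0% and 25% stops, so the local fraction is t = (18 − 0)/(25 − 0) = 18/25 ≈ 0.72.
R = 90 + 0.72 × (72 − 90) = 77.04 → 77
G = 149 + 0.72 × (216 − 149) = 197.24 → 197
B = 67 + 0.72 × (29 − 67) = 39.64 → 40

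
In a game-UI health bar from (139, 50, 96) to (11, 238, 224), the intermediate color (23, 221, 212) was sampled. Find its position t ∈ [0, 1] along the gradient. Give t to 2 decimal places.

Invert the lerp on the G channel (largest span, 188): t = (221 − 50) / (238 − 50) = 171/188 = 0.90957.
Check on R: (23 − 139)/(11 − 139) = 0.9062 ✓

0.91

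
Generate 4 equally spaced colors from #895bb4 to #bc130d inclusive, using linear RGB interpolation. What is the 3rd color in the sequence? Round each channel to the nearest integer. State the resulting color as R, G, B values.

With 4 swatches and endpoints inclusive, swatch 3 sits at t = (3 − 1)/(4 − 1) = 2/3 ≈ 0.6667.
#895bb4 → (137, 91, 180); #bc130d → (188, 19, 13).
R = 137 + 0.6667 × (188 − 137) = 171.002 → 171
G = 91 + 0.6667 × (19 − 91) = 42.998 → 43
B = 180 + 0.6667 × (13 − 180) = 68.661 → 69

(171, 43, 69)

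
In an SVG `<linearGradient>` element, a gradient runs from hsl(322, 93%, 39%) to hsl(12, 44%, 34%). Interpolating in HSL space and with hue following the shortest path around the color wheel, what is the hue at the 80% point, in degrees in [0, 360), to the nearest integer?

2

Hue: 12 − 322 = -310°, but |-310| > 180 so the shorter arc goes the other way: Δh = -310 + 360 = 50°.
H = 322 + 0.8 × (50) = 362 → 362 → 362 mod 360 = 2°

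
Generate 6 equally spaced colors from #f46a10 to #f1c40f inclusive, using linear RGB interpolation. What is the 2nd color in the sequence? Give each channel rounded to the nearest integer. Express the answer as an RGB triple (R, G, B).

(243, 124, 16)

With 6 swatches and endpoints inclusive, swatch 2 sits at t = (2 − 1)/(6 − 1) = 1/5 ≈ 0.2.
#f46a10 → (244, 106, 16); #f1c40f → (241, 196, 15).
R = 244 + 0.2 × (241 − 244) = 243.4 → 243
G = 106 + 0.2 × (196 − 106) = 124 → 124
B = 16 + 0.2 × (15 − 16) = 15.8 → 16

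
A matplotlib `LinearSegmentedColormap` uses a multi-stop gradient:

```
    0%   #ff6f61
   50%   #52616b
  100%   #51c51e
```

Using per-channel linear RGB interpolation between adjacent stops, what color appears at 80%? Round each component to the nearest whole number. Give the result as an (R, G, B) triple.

(81, 157, 61)

80% lies between the 50% and 100% stops, so the local fraction is t = (80 − 50)/(100 − 50) = 30/50 ≈ 0.6.
#52616b → (82, 97, 107); #51c51e → (81, 197, 30).
R = 82 + 0.6 × (81 − 82) = 81.4 → 81
G = 97 + 0.6 × (197 − 97) = 157 → 157
B = 107 + 0.6 × (30 − 107) = 60.8 → 61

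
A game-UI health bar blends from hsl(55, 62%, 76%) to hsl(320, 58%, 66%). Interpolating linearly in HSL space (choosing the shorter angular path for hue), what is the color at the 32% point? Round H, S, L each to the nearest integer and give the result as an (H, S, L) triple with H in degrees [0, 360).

(25, 61, 73)

Hue: 320 − 55 = 265°, but |265| > 180 so the shorter arc goes the other way: Δh = 265 − 360 = -95°.
H = 55 + 0.32 × (-95) = 24.6 → 25°
S = 62 + 0.32 × (58 − 62) = 60.72 → 61%
L = 76 + 0.32 × (66 − 76) = 72.8 → 73%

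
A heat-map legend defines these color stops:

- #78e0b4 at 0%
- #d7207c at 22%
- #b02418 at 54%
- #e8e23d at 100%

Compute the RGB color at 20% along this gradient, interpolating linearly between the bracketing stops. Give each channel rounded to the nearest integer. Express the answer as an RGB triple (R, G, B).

(206, 49, 129)

20% lies between the 0% and 22% stops, so the local fraction is t = (20 − 0)/(22 − 0) = 20/22 ≈ 0.9091.
#78e0b4 → (120, 224, 180); #d7207c → (215, 32, 124).
R = 120 + 0.9091 × (215 − 120) = 206.365 → 206
G = 224 + 0.9091 × (32 − 224) = 49.453 → 49
B = 180 + 0.9091 × (124 − 180) = 129.09 → 129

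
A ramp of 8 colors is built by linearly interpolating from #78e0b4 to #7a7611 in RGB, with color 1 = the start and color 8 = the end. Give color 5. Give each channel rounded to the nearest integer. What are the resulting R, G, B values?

With 8 swatches and endpoints inclusive, swatch 5 sits at t = (5 − 1)/(8 − 1) = 4/7 ≈ 0.5714.
#78e0b4 → (120, 224, 180); #7a7611 → (122, 118, 17).
R = 120 + 0.5714 × (122 − 120) = 121.143 → 121
G = 224 + 0.5714 × (118 − 224) = 163.432 → 163
B = 180 + 0.5714 × (17 − 180) = 86.862 → 87

(121, 163, 87)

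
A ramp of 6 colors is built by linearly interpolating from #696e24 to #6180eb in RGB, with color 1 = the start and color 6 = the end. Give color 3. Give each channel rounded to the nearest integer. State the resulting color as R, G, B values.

(102, 117, 116)

With 6 swatches and endpoints inclusive, swatch 3 sits at t = (3 − 1)/(6 − 1) = 2/5 ≈ 0.4.
#696e24 → (105, 110, 36); #6180eb → (97, 128, 235).
R = 105 + 0.4 × (97 − 105) = 101.8 → 102
G = 110 + 0.4 × (128 − 110) = 117.2 → 117
B = 36 + 0.4 × (235 − 36) = 115.6 → 116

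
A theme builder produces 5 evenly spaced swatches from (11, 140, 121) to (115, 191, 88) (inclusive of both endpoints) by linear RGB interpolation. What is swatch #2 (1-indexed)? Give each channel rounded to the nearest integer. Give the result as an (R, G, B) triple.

(37, 153, 113)

With 5 swatches and endpoints inclusive, swatch 2 sits at t = (2 − 1)/(5 − 1) = 1/4 ≈ 0.25.
R = 11 + 0.25 × (115 − 11) = 37 → 37
G = 140 + 0.25 × (191 − 140) = 152.75 → 153
B = 121 + 0.25 × (88 − 121) = 112.75 → 113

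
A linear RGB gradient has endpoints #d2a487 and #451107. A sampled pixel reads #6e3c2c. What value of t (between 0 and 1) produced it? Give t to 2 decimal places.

Invert the lerp on the G channel (largest span, 147): t = (60 − 164) / (17 − 164) = -104/-147 = 0.70748.
Check on R: (110 − 210)/(69 − 210) = 0.7092 ✓

0.71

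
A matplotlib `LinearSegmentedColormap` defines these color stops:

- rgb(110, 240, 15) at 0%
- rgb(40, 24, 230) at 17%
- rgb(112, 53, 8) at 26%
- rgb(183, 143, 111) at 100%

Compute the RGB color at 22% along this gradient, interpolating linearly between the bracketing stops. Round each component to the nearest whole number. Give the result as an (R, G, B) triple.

(80, 40, 107)

22% lies between the 17% and 26% stops, so the local fraction is t = (22 − 17)/(26 − 17) = 5/9 ≈ 0.5556.
R = 40 + 0.5556 × (112 − 40) = 80.003 → 80
G = 24 + 0.5556 × (53 − 24) = 40.112 → 40
B = 230 + 0.5556 × (8 − 230) = 106.657 → 107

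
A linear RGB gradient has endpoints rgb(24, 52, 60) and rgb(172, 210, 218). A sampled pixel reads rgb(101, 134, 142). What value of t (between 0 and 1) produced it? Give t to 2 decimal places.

Invert the lerp on the G channel (largest span, 158): t = (134 − 52) / (210 − 52) = 82/158 = 0.51899.
Check on R: (101 − 24)/(172 − 24) = 0.5203 ✓

0.52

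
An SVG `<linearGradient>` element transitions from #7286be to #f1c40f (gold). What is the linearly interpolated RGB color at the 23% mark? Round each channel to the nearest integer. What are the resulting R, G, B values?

#7286be → (114, 134, 190); #f1c40f → (241, 196, 15).
23% corresponds to t = 0.23.
R = 114 + 0.23 × (241 − 114) = 114 + 0.23 × 127 = 143.21 → 143
G = 134 + 0.23 × (196 − 134) = 134 + 0.23 × 62 = 148.26 → 148
B = 190 + 0.23 × (15 − 190) = 190 + 0.23 × -175 = 149.75 → 150

(143, 148, 150)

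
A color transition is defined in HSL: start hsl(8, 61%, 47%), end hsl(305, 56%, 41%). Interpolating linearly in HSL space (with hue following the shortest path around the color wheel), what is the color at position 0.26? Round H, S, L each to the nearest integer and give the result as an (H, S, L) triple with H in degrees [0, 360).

Hue: 305 − 8 = 297°, but |297| > 180 so the shorter arc goes the other way: Δh = 297 − 360 = -63°.
H = 8 + 0.26 × (-63) = -8.38 → -8 → -8 mod 360 = 352°
S = 61 + 0.26 × (56 − 61) = 59.7 → 60%
L = 47 + 0.26 × (41 − 47) = 45.44 → 45%

(352, 60, 45)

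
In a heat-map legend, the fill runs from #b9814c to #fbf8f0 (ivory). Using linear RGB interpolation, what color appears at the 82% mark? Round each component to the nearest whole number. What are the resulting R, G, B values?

#b9814c → (185, 129, 76); #fbf8f0 → (251, 248, 240).
82% corresponds to t = 0.82.
R = 185 + 0.82 × (251 − 185) = 185 + 0.82 × 66 = 239.12 → 239
G = 129 + 0.82 × (248 − 129) = 129 + 0.82 × 119 = 226.58 → 227
B = 76 + 0.82 × (240 − 76) = 76 + 0.82 × 164 = 210.48 → 210

(239, 227, 210)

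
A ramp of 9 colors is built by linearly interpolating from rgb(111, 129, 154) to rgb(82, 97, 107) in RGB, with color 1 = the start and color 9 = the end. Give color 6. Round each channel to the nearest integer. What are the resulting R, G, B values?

(93, 109, 125)

With 9 swatches and endpoints inclusive, swatch 6 sits at t = (6 − 1)/(9 − 1) = 5/8 ≈ 0.625.
R = 111 + 0.625 × (82 − 111) = 92.875 → 93
G = 129 + 0.625 × (97 − 129) = 109 → 109
B = 154 + 0.625 × (107 − 154) = 124.625 → 125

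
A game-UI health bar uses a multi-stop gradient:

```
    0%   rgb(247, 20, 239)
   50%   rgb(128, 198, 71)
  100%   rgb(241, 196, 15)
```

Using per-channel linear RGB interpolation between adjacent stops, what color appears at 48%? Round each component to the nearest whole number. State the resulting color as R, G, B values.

48% lies between the 0% and 50% stops, so the local fraction is t = (48 − 0)/(50 − 0) = 48/50 ≈ 0.96.
R = 247 + 0.96 × (128 − 247) = 132.76 → 133
G = 20 + 0.96 × (198 − 20) = 190.88 → 191
B = 239 + 0.96 × (71 − 239) = 77.72 → 78

(133, 191, 78)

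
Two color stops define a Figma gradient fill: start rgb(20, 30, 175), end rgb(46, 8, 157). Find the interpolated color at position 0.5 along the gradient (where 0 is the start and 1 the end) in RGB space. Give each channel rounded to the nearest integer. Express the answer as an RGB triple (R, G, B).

(33, 19, 166)

R = 20 + 0.5 × (46 − 20) = 20 + 0.5 × 26 = 33 → 33
G = 30 + 0.5 × (8 − 30) = 30 + 0.5 × -22 = 19 → 19
B = 175 + 0.5 × (157 − 175) = 175 + 0.5 × -18 = 166 → 166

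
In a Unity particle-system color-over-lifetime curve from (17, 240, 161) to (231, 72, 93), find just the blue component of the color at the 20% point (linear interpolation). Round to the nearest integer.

B = 161 + 0.2 × (93 − 161) = 147.4 → 147

147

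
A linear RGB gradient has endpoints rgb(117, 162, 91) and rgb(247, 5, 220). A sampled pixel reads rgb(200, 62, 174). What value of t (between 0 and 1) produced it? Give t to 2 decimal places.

0.64

Invert the lerp on the G channel (largest span, 157): t = (62 − 162) / (5 − 162) = -100/-157 = 0.63694.
Check on R: (200 − 117)/(247 − 117) = 0.6385 ✓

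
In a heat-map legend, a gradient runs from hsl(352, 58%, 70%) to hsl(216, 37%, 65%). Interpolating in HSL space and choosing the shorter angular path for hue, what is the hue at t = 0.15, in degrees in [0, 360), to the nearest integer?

Hue arc: Δh = 216 − 352 = -136° (|Δh| ≤ 180, already the shorter path).
H = 352 + 0.15 × (-136) = 331.6 → 332°

332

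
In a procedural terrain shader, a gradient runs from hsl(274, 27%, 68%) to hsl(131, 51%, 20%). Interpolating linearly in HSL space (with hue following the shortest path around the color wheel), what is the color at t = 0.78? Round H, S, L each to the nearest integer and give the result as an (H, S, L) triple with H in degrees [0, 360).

Hue arc: Δh = 131 − 274 = -143° (|Δh| ≤ 180, already the shorter path).
H = 274 + 0.78 × (-143) = 162.46 → 162°
S = 27 + 0.78 × (51 − 27) = 45.72 → 46%
L = 68 + 0.78 × (20 − 68) = 30.56 → 31%

(162, 46, 31)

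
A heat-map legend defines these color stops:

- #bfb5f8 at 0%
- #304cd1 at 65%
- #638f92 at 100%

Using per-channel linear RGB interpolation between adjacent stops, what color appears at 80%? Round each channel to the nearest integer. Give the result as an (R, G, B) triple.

80% lies between the 65% and 100% stops, so the local fraction is t = (80 − 65)/(100 − 65) = 15/35 ≈ 0.4286.
#304cd1 → (48, 76, 209); #638f92 → (99, 143, 146).
R = 48 + 0.4286 × (99 − 48) = 69.859 → 70
G = 76 + 0.4286 × (143 − 76) = 104.716 → 105
B = 209 + 0.4286 × (146 − 209) = 181.998 → 182

(70, 105, 182)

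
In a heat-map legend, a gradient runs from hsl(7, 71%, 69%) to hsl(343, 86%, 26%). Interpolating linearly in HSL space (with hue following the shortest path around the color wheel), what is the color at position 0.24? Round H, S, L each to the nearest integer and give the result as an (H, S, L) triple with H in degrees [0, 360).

Hue: 343 − 7 = 336°, but |336| > 180 so the shorter arc goes the other way: Δh = 336 − 360 = -24°.
H = 7 + 0.24 × (-24) = 1.24 → 1°
S = 71 + 0.24 × (86 − 71) = 74.6 → 75%
L = 69 + 0.24 × (26 − 69) = 58.68 → 59%

(1, 75, 59)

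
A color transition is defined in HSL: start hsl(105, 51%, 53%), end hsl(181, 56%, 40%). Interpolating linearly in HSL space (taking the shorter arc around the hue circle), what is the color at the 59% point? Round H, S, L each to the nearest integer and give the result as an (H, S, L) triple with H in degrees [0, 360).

(150, 54, 45)

Hue arc: Δh = 181 − 105 = 76° (|Δh| ≤ 180, already the shorter path).
H = 105 + 0.59 × (76) = 149.84 → 150°
S = 51 + 0.59 × (56 − 51) = 53.95 → 54%
L = 53 + 0.59 × (40 − 53) = 45.33 → 45%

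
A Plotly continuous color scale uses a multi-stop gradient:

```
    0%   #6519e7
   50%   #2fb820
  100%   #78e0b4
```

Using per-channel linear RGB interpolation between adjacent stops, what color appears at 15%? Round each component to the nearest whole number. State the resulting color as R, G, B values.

(85, 73, 171)

15% lies between the 0% and 50% stops, so the local fraction is t = (15 − 0)/(50 − 0) = 15/50 ≈ 0.3.
#6519e7 → (101, 25, 231); #2fb820 → (47, 184, 32).
R = 101 + 0.3 × (47 − 101) = 84.8 → 85
G = 25 + 0.3 × (184 − 25) = 72.7 → 73
B = 231 + 0.3 × (32 − 231) = 171.3 → 171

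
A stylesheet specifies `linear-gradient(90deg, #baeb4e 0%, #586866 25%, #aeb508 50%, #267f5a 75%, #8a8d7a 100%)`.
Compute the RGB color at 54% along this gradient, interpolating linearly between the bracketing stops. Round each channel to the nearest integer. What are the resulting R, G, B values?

54% lies between the 50% and 75% stops, so the local fraction is t = (54 − 50)/(75 − 50) = 4/25 ≈ 0.16.
#aeb508 → (174, 181, 8); #267f5a → (38, 127, 90).
R = 174 + 0.16 × (38 − 174) = 152.24 → 152
G = 181 + 0.16 × (127 − 181) = 172.36 → 172
B = 8 + 0.16 × (90 − 8) = 21.12 → 21

(152, 172, 21)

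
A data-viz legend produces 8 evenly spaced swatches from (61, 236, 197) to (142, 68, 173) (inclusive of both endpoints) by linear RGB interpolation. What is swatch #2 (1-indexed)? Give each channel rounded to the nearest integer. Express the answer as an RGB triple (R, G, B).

(73, 212, 194)

With 8 swatches and endpoints inclusive, swatch 2 sits at t = (2 − 1)/(8 − 1) = 1/7 ≈ 0.1429.
R = 61 + 0.1429 × (142 − 61) = 72.575 → 73
G = 236 + 0.1429 × (68 − 236) = 211.993 → 212
B = 197 + 0.1429 × (173 − 197) = 193.57 → 194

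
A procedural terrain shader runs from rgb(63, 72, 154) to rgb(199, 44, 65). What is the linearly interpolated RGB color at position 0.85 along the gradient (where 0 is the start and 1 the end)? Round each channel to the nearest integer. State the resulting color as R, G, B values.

R = 63 + 0.85 × (199 − 63) = 63 + 0.85 × 136 = 178.6 → 179
G = 72 + 0.85 × (44 − 72) = 72 + 0.85 × -28 = 48.2 → 48
B = 154 + 0.85 × (65 − 154) = 154 + 0.85 × -89 = 78.35 → 78

(179, 48, 78)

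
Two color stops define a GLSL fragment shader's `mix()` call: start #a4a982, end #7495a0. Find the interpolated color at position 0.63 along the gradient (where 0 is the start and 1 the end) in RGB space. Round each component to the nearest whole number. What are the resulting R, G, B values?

#a4a982 → (164, 169, 130); #7495a0 → (116, 149, 160).
R = 164 + 0.63 × (116 − 164) = 164 + 0.63 × -48 = 133.76 → 134
G = 169 + 0.63 × (149 − 169) = 169 + 0.63 × -20 = 156.4 → 156
B = 130 + 0.63 × (160 − 130) = 130 + 0.63 × 30 = 148.9 → 149

(134, 156, 149)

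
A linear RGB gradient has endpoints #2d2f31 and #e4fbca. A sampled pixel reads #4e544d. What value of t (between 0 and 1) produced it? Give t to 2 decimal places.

Invert the lerp on the G channel (largest span, 204): t = (84 − 47) / (251 − 47) = 37/204 = 0.18137.
Check on R: (78 − 45)/(228 − 45) = 0.1803 ✓

0.18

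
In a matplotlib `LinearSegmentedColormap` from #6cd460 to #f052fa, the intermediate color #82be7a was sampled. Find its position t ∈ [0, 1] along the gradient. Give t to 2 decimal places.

Invert the lerp on the B channel (largest span, 154): t = (122 − 96) / (250 − 96) = 26/154 = 0.16883.
Check on R: (130 − 108)/(240 − 108) = 0.1667 ✓

0.17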